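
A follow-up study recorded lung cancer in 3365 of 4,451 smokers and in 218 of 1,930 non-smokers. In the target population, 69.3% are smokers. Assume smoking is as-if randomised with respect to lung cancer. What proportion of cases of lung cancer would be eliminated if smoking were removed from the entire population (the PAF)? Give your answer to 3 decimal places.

p₁ = P(outcome | exposed) = 3365/4451 = 0.75601
p₀ = P(outcome | unexposed) = 218/1930 = 0.11295
Overall risk P(Y=1) = π·p₁ + (1−π)·p₀ = 0.693×0.75601 + 0.307×0.11295 = 0.55859.
Under exogeneity, PAF = [P(Y=1) − p₀] / P(Y=1).
PAF = (0.55859 − 0.11295) / 0.55859 ≈ 0.7978

PAF ≈ 0.798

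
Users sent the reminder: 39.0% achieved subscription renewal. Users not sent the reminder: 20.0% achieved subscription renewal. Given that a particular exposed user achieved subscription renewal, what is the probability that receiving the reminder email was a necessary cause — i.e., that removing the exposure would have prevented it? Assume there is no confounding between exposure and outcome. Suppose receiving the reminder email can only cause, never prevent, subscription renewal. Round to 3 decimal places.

p₁ = 0.39, p₀ = 0.2.
Under exogeneity and monotonicity, PN = (p₁ − p₀) / p₁.
PN = (0.39 − 0.2) / 0.39 = 0.19 / 0.39 ≈ 0.4872

PN ≈ 0.487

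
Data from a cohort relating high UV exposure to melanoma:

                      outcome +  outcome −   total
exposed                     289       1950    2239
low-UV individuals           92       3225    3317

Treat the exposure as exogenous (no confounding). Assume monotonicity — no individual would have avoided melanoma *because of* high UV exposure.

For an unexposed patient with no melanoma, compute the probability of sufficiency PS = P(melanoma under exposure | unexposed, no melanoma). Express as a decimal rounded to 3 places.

p₁ = P(outcome | exposed) = 289/2239 = 0.12908
p₀ = P(outcome | unexposed) = 92/3317 = 0.027736
Under exogeneity and monotonicity, PS = (p₁ − p₀) / (1 − p₀).
PS = (0.12908 − 0.027736) / (1 − 0.027736) = 0.10134 / 0.97226 ≈ 0.1042

PS ≈ 0.104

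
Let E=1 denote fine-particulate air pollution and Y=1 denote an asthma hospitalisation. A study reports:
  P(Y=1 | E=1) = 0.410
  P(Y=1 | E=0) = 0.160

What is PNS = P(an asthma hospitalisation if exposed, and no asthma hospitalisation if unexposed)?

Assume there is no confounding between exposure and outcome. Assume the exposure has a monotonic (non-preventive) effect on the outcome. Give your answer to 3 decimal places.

Let p₁ = 0.41, p₀ = 0.16.
Under exogeneity and monotonicity, PNS = p₁ − p₀.
PNS = 0.41 − 0.16 = 0.25

PNS ≈ 0.250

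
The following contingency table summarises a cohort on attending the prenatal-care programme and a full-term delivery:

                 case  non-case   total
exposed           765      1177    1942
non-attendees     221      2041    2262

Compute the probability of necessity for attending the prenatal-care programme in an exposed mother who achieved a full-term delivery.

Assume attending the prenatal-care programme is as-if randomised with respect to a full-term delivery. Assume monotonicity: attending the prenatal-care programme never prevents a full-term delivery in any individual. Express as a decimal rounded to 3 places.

PN ≈ 0.752

p₁ = P(outcome | exposed) = 765/1942 = 0.39392
p₀ = P(outcome | unexposed) = 221/2262 = 0.097701
Under exogeneity and monotonicity, PN = (p₁ − p₀) / p₁.
PN = (0.39392 − 0.097701) / 0.39392 = 0.29622 / 0.39392 ≈ 0.7520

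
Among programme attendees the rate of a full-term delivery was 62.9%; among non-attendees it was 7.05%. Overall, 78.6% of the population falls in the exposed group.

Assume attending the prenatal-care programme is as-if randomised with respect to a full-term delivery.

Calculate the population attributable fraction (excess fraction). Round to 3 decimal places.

PAF ≈ 0.862

p₁ = 0.629, p₀ = 0.0705.
Overall risk P(Y=1) = π·p₁ + (1−π)·p₀ = 0.786×0.629 + 0.214×0.0705 = 0.50948.
Under exogeneity, PAF = [P(Y=1) − p₀] / P(Y=1).
PAF = (0.50948 − 0.0705) / 0.50948 ≈ 0.8616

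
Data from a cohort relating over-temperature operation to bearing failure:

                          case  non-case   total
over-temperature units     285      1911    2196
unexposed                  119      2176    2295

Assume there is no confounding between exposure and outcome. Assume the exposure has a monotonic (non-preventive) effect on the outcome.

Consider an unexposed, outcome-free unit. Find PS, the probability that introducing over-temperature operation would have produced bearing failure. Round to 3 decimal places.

PS ≈ 0.082

p₁ = P(outcome | exposed) = 285/2196 = 0.12978
p₀ = P(outcome | unexposed) = 119/2295 = 0.051852
Under exogeneity and monotonicity, PS = (p₁ − p₀) / (1 − p₀).
PS = (0.12978 − 0.051852) / (1 − 0.051852) = 0.07793 / 0.94815 ≈ 0.0822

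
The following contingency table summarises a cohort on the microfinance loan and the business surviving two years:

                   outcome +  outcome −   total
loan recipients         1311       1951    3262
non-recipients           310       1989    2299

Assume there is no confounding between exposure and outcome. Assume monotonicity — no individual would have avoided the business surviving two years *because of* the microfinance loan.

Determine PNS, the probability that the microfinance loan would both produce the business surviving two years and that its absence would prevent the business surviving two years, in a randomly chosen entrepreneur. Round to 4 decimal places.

PNS ≈ 0.2671

p₁ = P(outcome | exposed) = 1311/3262 = 0.4019
p₀ = P(outcome | unexposed) = 310/2299 = 0.13484
Under exogeneity and monotonicity, PNS = p₁ − p₀.
PNS = 0.4019 − 0.13484 = 0.26706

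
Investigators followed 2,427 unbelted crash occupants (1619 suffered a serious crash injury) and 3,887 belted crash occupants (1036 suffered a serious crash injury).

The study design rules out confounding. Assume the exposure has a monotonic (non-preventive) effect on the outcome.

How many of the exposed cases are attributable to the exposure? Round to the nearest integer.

about 972 cases

p₁ = P(outcome | exposed) = 1619/2427 = 0.66708
p₀ = P(outcome | unexposed) = 1036/3887 = 0.26653
PN = (p₁ − p₀)/p₁ = (0.66708 − 0.26653) / 0.66708 ≈ 0.60045.
Attributable cases ≈ PN × (exposed cases) = 0.60045 × 1619 ≈ 972.13.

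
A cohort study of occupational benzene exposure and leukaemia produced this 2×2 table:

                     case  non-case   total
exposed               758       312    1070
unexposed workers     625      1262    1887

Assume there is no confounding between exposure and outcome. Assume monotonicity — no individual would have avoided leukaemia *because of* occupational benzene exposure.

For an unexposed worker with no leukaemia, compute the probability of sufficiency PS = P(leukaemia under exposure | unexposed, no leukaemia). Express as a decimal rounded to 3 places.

p₁ = P(outcome | exposed) = 758/1070 = 0.70841
p₀ = P(outcome | unexposed) = 625/1887 = 0.33121
Under exogeneity and monotonicity, PS = (p₁ − p₀) / (1 − p₀).
PS = (0.70841 − 0.33121) / (1 − 0.33121) = 0.3772 / 0.66879 ≈ 0.5640

PS ≈ 0.564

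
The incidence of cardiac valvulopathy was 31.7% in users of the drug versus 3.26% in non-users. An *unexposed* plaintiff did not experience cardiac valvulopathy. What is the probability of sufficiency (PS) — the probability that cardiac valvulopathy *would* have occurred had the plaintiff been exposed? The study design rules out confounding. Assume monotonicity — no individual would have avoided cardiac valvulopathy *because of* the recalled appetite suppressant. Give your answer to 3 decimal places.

PS ≈ 0.294

p₁ = 0.317, p₀ = 0.0326.
Under exogeneity and monotonicity, PS = (p₁ − p₀) / (1 − p₀).
PS = (0.317 − 0.0326) / (1 − 0.0326) = 0.2844 / 0.9674 ≈ 0.2940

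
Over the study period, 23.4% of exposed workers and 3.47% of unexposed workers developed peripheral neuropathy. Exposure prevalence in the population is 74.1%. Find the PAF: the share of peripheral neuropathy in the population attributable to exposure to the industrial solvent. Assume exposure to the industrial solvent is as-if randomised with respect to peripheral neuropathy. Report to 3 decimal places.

p₁ = 0.234, p₀ = 0.0347.
Overall risk P(Y=1) = π·p₁ + (1−π)·p₀ = 0.741×0.234 + 0.259×0.0347 = 0.18238.
Under exogeneity, PAF = [P(Y=1) − p₀] / P(Y=1).
PAF = (0.18238 − 0.0347) / 0.18238 ≈ 0.8097

PAF ≈ 0.810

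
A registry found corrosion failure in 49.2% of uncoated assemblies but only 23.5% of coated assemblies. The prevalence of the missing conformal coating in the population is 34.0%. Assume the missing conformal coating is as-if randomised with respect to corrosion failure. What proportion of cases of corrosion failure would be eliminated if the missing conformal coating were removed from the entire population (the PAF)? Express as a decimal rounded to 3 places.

PAF ≈ 0.271

p₁ = 0.492, p₀ = 0.235.
Overall risk P(Y=1) = π·p₁ + (1−π)·p₀ = 0.34×0.492 + 0.66×0.235 = 0.32238.
Under exogeneity, PAF = [P(Y=1) − p₀] / P(Y=1).
PAF = (0.32238 − 0.235) / 0.32238 ≈ 0.2710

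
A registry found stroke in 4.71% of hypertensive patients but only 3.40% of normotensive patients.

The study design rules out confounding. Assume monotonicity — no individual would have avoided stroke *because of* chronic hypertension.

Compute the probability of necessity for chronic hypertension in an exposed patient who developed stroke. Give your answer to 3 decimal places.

p₁ = 0.0471, p₀ = 0.034.
Under exogeneity and monotonicity, PN = (p₁ − p₀) / p₁.
PN = (0.0471 − 0.034) / 0.0471 = 0.0131 / 0.0471 ≈ 0.2781

PN ≈ 0.278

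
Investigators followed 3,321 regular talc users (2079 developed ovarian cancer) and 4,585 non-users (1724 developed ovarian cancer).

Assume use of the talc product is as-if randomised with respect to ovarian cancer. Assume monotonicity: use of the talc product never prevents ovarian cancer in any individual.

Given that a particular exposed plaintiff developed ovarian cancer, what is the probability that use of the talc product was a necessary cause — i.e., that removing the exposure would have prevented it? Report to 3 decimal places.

p₁ = P(outcome | exposed) = 2079/3321 = 0.62602
p₀ = P(outcome | unexposed) = 1724/4585 = 0.37601
Under exogeneity and monotonicity, PN = (p₁ − p₀) / p₁.
PN = (0.62602 − 0.37601) / 0.62602 = 0.25001 / 0.62602 ≈ 0.3994

PN ≈ 0.399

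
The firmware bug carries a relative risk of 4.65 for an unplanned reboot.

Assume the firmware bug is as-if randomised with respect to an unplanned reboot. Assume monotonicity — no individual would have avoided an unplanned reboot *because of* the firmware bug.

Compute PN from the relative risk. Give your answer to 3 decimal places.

Under exogeneity and monotonicity, PN = (RR − 1) / RR = 1 − 1/RR.
PN = (4.65 − 1) / 4.65 = 3.65 / 4.65 ≈ 0.7849

PN ≈ 0.785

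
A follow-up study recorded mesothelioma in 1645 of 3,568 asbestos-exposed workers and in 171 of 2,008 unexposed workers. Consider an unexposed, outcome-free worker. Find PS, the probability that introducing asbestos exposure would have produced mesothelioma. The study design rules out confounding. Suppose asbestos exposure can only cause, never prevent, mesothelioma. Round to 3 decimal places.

p₁ = P(outcome | exposed) = 1645/3568 = 0.46104
p₀ = P(outcome | unexposed) = 171/2008 = 0.085159
Under exogeneity and monotonicity, PS = (p₁ − p₀) / (1 − p₀).
PS = (0.46104 − 0.085159) / (1 − 0.085159) = 0.37588 / 0.91484 ≈ 0.4109

PS ≈ 0.411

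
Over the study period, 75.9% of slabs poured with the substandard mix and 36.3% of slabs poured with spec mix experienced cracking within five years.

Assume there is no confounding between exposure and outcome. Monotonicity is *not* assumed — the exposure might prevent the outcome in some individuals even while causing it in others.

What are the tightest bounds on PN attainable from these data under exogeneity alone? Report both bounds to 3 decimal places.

0.522 ≤ PN ≤ 0.839

p₁ = 0.759, p₀ = 0.363.
Under exogeneity alone the bounds on PN are max{0,(p₁−p₀)/p₁} ≤ PN ≤ min{1,(1−p₀)/p₁}.
  lower = (p₁ − p₀)/p₁ = 0.396 / 0.759 ≈ 0.5217
  upper = min{1, (1 − p₀)/p₁} = 0.637 / 0.759 ≈ 0.8393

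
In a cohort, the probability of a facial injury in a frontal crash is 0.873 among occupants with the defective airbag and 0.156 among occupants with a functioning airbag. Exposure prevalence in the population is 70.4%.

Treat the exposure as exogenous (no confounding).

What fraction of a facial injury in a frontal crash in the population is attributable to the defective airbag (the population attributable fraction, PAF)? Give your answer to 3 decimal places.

PAF ≈ 0.764

Let p₁ = 0.873, p₀ = 0.156.
Overall risk P(Y=1) = π·p₁ + (1−π)·p₀ = 0.704×0.873 + 0.296×0.156 = 0.66077.
Under exogeneity, PAF = [P(Y=1) − p₀] / P(Y=1).
PAF = (0.66077 − 0.156) / 0.66077 ≈ 0.7639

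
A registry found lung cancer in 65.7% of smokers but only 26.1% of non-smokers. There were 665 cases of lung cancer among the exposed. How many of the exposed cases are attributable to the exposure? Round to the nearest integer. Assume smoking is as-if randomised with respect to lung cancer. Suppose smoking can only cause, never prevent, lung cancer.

p₁ = 0.657, p₀ = 0.261.
PN = (p₁ − p₀)/p₁ = (0.657 − 0.261) / 0.657 ≈ 0.60274.
Attributable cases ≈ PN × (exposed cases) = 0.60274 × 665 ≈ 400.82.

about 401 cases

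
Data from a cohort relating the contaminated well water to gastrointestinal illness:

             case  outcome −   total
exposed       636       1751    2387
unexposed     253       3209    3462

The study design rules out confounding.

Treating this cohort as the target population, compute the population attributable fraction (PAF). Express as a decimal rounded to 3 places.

PAF ≈ 0.519

p₁ = P(outcome | exposed) = 636/2387 = 0.26644
p₀ = P(outcome | unexposed) = 253/3462 = 0.073079
Exposure prevalence π = 2387/5849 = 0.4081; overall risk P(Y=1) = 0.15199.
Under exogeneity, PAF = [P(Y=1) − p₀]/P(Y=1).
PAF = (0.15199 − 0.073079) / 0.15199 ≈ 0.5192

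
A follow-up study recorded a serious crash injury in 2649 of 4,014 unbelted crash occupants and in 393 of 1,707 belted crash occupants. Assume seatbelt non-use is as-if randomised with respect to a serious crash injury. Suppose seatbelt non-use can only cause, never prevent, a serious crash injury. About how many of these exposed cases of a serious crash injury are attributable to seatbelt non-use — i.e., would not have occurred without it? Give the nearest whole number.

about 1725 cases

p₁ = P(outcome | exposed) = 2649/4014 = 0.65994
p₀ = P(outcome | unexposed) = 393/1707 = 0.23023
PN = (p₁ − p₀)/p₁ = (0.65994 − 0.23023) / 0.65994 ≈ 0.65114.
Attributable cases ≈ PN × (exposed cases) = 0.65114 × 2649 ≈ 1724.86.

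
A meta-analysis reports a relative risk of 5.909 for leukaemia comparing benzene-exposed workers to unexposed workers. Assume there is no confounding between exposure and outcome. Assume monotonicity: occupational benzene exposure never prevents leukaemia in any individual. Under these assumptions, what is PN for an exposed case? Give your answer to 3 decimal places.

Under exogeneity and monotonicity, PN = (RR − 1) / RR = 1 − 1/RR.
PN = (5.909 − 1) / 5.909 = 4.909 / 5.909 ≈ 0.8308

PN ≈ 0.831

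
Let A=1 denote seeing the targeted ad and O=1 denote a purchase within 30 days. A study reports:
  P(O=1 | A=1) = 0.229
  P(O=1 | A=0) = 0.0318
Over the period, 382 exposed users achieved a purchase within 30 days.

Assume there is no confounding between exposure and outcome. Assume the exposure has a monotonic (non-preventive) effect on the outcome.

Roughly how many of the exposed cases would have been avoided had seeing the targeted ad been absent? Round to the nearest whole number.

about 329 cases

Let p₁ = 0.229, p₀ = 0.0318.
PN = (p₁ − p₀)/p₁ = (0.229 − 0.0318) / 0.229 ≈ 0.86114.
Attributable cases ≈ PN × (exposed cases) = 0.86114 × 382 ≈ 328.95.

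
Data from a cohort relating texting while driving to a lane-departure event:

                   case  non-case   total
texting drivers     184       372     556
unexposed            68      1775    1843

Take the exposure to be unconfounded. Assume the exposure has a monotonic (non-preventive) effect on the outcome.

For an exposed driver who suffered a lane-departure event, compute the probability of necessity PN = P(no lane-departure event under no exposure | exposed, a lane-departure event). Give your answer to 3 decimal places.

PN ≈ 0.889

p₁ = P(outcome | exposed) = 184/556 = 0.33094
p₀ = P(outcome | unexposed) = 68/1843 = 0.036896
Under exogeneity and monotonicity, PN = (p₁ − p₀) / p₁.
PN = (0.33094 − 0.036896) / 0.33094 = 0.29404 / 0.33094 ≈ 0.8885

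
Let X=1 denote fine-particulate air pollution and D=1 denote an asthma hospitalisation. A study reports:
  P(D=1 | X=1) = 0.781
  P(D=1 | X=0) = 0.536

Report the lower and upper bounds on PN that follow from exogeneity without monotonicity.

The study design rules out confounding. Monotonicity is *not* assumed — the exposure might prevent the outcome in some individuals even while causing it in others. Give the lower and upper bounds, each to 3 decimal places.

0.314 ≤ PN ≤ 0.594

Let p₁ = 0.781, p₀ = 0.536.
Under exogeneity alone the bounds on PN are max{0,(p₁−p₀)/p₁} ≤ PN ≤ min{1,(1−p₀)/p₁}.
  lower = (p₁ − p₀)/p₁ = 0.245 / 0.781 ≈ 0.3137
  upper = min{1, (1 − p₀)/p₁} = 0.464 / 0.781 ≈ 0.5941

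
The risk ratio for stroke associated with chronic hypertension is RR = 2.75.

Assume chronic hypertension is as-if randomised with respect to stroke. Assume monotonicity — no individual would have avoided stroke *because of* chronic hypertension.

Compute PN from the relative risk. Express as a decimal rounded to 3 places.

Under exogeneity and monotonicity, PN = (RR − 1) / RR = 1 − 1/RR.
PN = (2.75 − 1) / 2.75 = 1.75 / 2.75 ≈ 0.6364

PN ≈ 0.636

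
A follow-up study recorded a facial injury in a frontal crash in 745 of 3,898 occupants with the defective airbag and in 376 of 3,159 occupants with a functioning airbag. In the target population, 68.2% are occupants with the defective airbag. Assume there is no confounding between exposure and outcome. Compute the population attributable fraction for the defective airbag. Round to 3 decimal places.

p₁ = P(outcome | exposed) = 745/3898 = 0.19112
p₀ = P(outcome | unexposed) = 376/3159 = 0.11903
Overall risk P(Y=1) = π·p₁ + (1−π)·p₀ = 0.682×0.19112 + 0.318×0.11903 = 0.1682.
Under exogeneity, PAF = [P(Y=1) − p₀] / P(Y=1).
PAF = (0.1682 − 0.11903) / 0.1682 ≈ 0.2923

PAF ≈ 0.292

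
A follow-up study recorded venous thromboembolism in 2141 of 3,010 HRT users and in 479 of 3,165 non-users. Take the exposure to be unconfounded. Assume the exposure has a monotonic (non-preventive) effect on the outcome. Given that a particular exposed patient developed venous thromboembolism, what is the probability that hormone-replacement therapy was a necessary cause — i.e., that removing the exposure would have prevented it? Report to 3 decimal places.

p₁ = P(outcome | exposed) = 2141/3010 = 0.7113
p₀ = P(outcome | unexposed) = 479/3165 = 0.15134
Under exogeneity and monotonicity, PN = (p₁ − p₀) / p₁.
PN = (0.7113 − 0.15134) / 0.7113 = 0.55995 / 0.7113 ≈ 0.7872

PN ≈ 0.787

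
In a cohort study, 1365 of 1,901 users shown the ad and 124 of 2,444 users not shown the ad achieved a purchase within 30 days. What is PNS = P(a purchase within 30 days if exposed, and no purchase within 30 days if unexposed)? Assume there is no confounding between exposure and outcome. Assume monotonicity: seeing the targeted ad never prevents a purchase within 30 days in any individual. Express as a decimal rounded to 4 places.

p₁ = P(outcome | exposed) = 1365/1901 = 0.71804
p₀ = P(outcome | unexposed) = 124/2444 = 0.050736
Under exogeneity and monotonicity, PNS = p₁ − p₀.
PNS = 0.71804 − 0.050736 = 0.66731

PNS ≈ 0.6673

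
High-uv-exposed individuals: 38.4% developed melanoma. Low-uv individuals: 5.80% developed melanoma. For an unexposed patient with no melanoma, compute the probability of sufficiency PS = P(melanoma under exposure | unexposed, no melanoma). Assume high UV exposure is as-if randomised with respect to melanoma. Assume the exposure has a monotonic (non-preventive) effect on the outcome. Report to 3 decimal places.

PS ≈ 0.346

p₁ = 0.384, p₀ = 0.058.
Under exogeneity and monotonicity, PS = (p₁ − p₀) / (1 − p₀).
PS = (0.384 − 0.058) / (1 − 0.058) = 0.326 / 0.942 ≈ 0.3461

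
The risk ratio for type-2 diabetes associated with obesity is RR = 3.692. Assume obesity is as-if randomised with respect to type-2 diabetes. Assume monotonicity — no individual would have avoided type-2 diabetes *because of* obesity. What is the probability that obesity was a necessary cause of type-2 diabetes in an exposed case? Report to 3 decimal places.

PN ≈ 0.729

Under exogeneity and monotonicity, PN = (RR − 1) / RR = 1 − 1/RR.
PN = (3.692 − 1) / 3.692 = 2.692 / 3.692 ≈ 0.7291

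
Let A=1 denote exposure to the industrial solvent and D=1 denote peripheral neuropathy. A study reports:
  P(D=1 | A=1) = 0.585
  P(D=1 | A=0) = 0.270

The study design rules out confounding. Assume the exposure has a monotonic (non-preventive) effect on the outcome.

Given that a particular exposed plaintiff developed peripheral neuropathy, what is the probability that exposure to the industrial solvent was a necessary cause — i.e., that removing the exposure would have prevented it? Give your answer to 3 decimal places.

Let p₁ = 0.585, p₀ = 0.27.
Under exogeneity and monotonicity, PN = (p₁ − p₀) / p₁.
PN = (0.585 − 0.27) / 0.585 = 0.315 / 0.585 ≈ 0.5385

PN ≈ 0.538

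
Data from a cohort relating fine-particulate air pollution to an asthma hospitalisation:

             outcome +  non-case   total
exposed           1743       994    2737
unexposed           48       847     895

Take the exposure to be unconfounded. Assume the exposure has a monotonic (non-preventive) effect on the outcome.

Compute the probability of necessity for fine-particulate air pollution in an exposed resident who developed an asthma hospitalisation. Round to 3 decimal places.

PN ≈ 0.916

p₁ = P(outcome | exposed) = 1743/2737 = 0.63683
p₀ = P(outcome | unexposed) = 48/895 = 0.053631
Under exogeneity and monotonicity, PN = (p₁ − p₀)/p₁.
PN = (0.63683 − 0.053631) / 0.63683 ≈ 0.9158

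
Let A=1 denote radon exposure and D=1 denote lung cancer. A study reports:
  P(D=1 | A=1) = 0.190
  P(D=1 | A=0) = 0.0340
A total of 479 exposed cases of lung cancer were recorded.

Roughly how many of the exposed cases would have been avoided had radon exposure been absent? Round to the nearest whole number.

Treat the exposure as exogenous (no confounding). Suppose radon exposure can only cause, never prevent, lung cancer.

Let p₁ = 0.19, p₀ = 0.034.
PN = (p₁ − p₀)/p₁ = (0.19 − 0.034) / 0.19 ≈ 0.82105.
Attributable cases ≈ PN × (exposed cases) = 0.82105 × 479 ≈ 393.28.

about 393 cases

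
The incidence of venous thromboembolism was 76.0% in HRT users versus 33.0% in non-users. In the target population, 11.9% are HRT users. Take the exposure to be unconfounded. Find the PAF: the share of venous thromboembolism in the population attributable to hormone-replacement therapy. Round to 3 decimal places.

p₁ = 0.76, p₀ = 0.33.
Overall risk P(Y=1) = π·p₁ + (1−π)·p₀ = 0.119×0.76 + 0.881×0.33 = 0.38117.
Under exogeneity, PAF = [P(Y=1) − p₀] / P(Y=1).
PAF = (0.38117 − 0.33) / 0.38117 ≈ 0.1342

PAF ≈ 0.134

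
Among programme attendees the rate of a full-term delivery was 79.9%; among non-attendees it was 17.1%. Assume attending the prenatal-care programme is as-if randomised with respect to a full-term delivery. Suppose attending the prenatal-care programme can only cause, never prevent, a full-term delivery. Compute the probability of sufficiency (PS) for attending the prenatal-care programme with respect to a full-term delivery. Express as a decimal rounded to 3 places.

p₁ = 0.799, p₀ = 0.171.
Under exogeneity and monotonicity, PS = (p₁ − p₀) / (1 − p₀).
PS = (0.799 − 0.171) / (1 − 0.171) = 0.628 / 0.829 ≈ 0.7575

PS ≈ 0.758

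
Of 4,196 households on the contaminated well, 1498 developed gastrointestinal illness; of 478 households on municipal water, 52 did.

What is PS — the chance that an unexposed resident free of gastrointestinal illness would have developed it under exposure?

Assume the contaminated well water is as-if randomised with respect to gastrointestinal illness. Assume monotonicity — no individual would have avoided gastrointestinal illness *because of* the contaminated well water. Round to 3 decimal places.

PS ≈ 0.279

p₁ = P(outcome | exposed) = 1498/4196 = 0.35701
p₀ = P(outcome | unexposed) = 52/478 = 0.10879
Under exogeneity and monotonicity, PS = (p₁ − p₀) / (1 − p₀).
PS = (0.35701 − 0.10879) / (1 − 0.10879) = 0.24822 / 0.89121 ≈ 0.2785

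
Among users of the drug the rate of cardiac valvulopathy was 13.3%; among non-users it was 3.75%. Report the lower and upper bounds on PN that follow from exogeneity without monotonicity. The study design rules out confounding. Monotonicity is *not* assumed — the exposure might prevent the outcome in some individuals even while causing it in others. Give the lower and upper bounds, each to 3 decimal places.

0.718 ≤ PN ≤ 1.000

p₁ = 0.133, p₀ = 0.0375.
Under exogeneity alone the bounds on PN are max{0,(p₁−p₀)/p₁} ≤ PN ≤ min{1,(1−p₀)/p₁}.
  lower = (p₁ − p₀)/p₁ = 0.0955 / 0.133 ≈ 0.7180
  upper = min{1, (1 − p₀)/p₁} = 0.9625 / 0.133 ≈ 7.2368 → capped at 1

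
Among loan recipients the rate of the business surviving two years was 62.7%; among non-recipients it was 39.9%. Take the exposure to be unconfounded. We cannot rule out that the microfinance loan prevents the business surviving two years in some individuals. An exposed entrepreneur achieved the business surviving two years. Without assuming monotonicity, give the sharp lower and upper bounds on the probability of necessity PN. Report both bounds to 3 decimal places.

p₁ = 0.627, p₀ = 0.399.
Under exogeneity alone the bounds on PN are max{0,(p₁−p₀)/p₁} ≤ PN ≤ min{1,(1−p₀)/p₁}.
  lower = (p₁ − p₀)/p₁ = 0.228 / 0.627 ≈ 0.3636
  upper = min{1, (1 − p₀)/p₁} = 0.601 / 0.627 ≈ 0.9585

0.364 ≤ PN ≤ 0.959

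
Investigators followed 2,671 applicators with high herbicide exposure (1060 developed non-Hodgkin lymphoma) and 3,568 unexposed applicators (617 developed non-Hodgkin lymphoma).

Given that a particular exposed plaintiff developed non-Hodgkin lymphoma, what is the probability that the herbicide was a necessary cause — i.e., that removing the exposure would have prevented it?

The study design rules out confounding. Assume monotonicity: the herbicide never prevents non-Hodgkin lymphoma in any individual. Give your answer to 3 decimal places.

p₁ = P(outcome | exposed) = 1060/2671 = 0.39686
p₀ = P(outcome | unexposed) = 617/3568 = 0.17293
Under exogeneity and monotonicity, PN = (p₁ − p₀) / p₁.
PN = (0.39686 − 0.17293) / 0.39686 = 0.22393 / 0.39686 ≈ 0.5643

PN ≈ 0.564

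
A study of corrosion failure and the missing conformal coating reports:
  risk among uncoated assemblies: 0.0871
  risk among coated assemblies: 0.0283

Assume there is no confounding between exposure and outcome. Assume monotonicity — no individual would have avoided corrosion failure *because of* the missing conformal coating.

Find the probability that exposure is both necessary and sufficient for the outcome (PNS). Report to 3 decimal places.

Let p₁ = 0.0871, p₀ = 0.0283.
Under exogeneity and monotonicity, PNS = p₁ − p₀.
PNS = 0.0871 − 0.0283 = 0.0588

PNS ≈ 0.059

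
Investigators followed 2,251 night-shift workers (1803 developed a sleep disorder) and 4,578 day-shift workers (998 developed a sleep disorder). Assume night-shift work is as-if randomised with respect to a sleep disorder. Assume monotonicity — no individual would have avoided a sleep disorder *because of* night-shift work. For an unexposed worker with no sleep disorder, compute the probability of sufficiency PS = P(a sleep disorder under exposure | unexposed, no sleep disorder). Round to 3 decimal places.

PS ≈ 0.745

p₁ = P(outcome | exposed) = 1803/2251 = 0.80098
p₀ = P(outcome | unexposed) = 998/4578 = 0.218
Under exogeneity and monotonicity, PS = (p₁ − p₀) / (1 − p₀).
PS = (0.80098 − 0.218) / (1 − 0.218) = 0.58298 / 0.782 ≈ 0.7455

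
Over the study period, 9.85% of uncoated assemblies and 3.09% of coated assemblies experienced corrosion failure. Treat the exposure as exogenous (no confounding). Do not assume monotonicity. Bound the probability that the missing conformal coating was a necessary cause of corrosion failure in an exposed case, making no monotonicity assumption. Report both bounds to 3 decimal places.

0.686 ≤ PN ≤ 1.000

p₁ = 0.0985, p₀ = 0.0309.
Under exogeneity alone the bounds on PN are max{0,(p₁−p₀)/p₁} ≤ PN ≤ min{1,(1−p₀)/p₁}.
  lower = (p₁ − p₀)/p₁ = 0.0676 / 0.0985 ≈ 0.6863
  upper = min{1, (1 − p₀)/p₁} = 0.9691 / 0.0985 ≈ 9.8386 → capped at 1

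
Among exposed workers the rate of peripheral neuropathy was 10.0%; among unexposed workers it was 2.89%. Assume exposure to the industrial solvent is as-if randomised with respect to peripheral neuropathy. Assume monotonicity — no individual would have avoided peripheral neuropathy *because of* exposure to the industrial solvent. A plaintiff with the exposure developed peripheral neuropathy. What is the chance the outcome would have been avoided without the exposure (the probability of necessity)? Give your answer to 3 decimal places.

p₁ = 0.1, p₀ = 0.0289.
Under exogeneity and monotonicity, PN = (p₁ − p₀) / p₁.
PN = (0.1 − 0.0289) / 0.1 = 0.0711 / 0.1 ≈ 0.7110

PN ≈ 0.711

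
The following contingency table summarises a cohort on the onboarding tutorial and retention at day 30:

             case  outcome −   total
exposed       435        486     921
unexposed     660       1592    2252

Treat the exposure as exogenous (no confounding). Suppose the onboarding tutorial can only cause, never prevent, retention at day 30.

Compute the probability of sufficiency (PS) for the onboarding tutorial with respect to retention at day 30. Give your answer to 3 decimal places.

PS ≈ 0.254

p₁ = P(outcome | exposed) = 435/921 = 0.47231
p₀ = P(outcome | unexposed) = 660/2252 = 0.29307
Under exogeneity and monotonicity, PS = (p₁ − p₀) / (1 − p₀).
PS = (0.47231 − 0.29307) / (1 − 0.29307) = 0.17924 / 0.70693 ≈ 0.2535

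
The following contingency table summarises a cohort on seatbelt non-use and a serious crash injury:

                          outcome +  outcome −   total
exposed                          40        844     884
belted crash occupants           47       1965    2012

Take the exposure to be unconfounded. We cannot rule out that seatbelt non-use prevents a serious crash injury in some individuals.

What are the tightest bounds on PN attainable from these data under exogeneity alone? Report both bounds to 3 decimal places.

0.484 ≤ PN ≤ 1.000

p₁ = P(outcome | exposed) = 40/884 = 0.045249
p₀ = P(outcome | unexposed) = 47/2012 = 0.02336
Under exogeneity alone the bounds on PN are max{0,(p₁−p₀)/p₁} ≤ PN ≤ min{1,(1−p₀)/p₁}.
  lower = (p₁ − p₀)/p₁ = 0.021889 / 0.045249 ≈ 0.4837
  upper = min{1, (1 − p₀)/p₁} = 0.97664 / 0.045249 ≈ 21.5837 → capped at 1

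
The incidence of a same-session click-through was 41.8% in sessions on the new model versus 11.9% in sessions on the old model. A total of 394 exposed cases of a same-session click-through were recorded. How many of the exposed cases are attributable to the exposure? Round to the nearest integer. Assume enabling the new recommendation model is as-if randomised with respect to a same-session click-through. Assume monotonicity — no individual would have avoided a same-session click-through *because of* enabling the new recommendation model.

about 282 cases

p₁ = 0.418, p₀ = 0.119.
PN = (p₁ − p₀)/p₁ = (0.418 − 0.119) / 0.418 ≈ 0.71531.
Attributable cases ≈ PN × (exposed cases) = 0.71531 × 394 ≈ 281.83.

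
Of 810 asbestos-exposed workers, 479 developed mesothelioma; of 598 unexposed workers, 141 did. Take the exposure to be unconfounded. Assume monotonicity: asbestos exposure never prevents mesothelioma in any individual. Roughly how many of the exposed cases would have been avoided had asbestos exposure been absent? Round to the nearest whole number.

about 288 cases

p₁ = P(outcome | exposed) = 479/810 = 0.59136
p₀ = P(outcome | unexposed) = 141/598 = 0.23579
PN = (p₁ − p₀)/p₁ = (0.59136 − 0.23579) / 0.59136 ≈ 0.60128.
Attributable cases ≈ PN × (exposed cases) = 0.60128 × 479 ≈ 288.01.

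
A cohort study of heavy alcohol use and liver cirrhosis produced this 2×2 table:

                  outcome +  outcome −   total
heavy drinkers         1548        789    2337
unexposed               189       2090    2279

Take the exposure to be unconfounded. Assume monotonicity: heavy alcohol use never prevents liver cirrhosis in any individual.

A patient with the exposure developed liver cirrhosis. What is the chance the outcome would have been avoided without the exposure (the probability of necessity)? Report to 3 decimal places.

p₁ = P(outcome | exposed) = 1548/2337 = 0.66239
p₀ = P(outcome | unexposed) = 189/2279 = 0.082931
Under exogeneity and monotonicity, PN = (p₁ − p₀)/p₁.
PN = (0.66239 − 0.082931) / 0.66239 ≈ 0.8748

PN ≈ 0.875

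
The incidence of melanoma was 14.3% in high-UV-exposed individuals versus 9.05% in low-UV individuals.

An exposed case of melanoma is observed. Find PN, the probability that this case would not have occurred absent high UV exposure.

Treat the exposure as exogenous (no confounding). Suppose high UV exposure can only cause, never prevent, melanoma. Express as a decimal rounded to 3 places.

p₁ = 0.143, p₀ = 0.0905.
Under exogeneity and monotonicity, PN = (p₁ − p₀) / p₁.
PN = (0.143 − 0.0905) / 0.143 = 0.0525 / 0.143 ≈ 0.3671

PN ≈ 0.367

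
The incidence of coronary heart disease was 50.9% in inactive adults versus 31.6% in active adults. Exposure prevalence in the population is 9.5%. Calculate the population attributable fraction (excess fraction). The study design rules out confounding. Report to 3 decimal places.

p₁ = 0.509, p₀ = 0.316.
Overall risk P(Y=1) = π·p₁ + (1−π)·p₀ = 0.095×0.509 + 0.905×0.316 = 0.33433.
Under exogeneity, PAF = [P(Y=1) − p₀] / P(Y=1).
PAF = (0.33433 − 0.316) / 0.33433 ≈ 0.0548

PAF ≈ 0.055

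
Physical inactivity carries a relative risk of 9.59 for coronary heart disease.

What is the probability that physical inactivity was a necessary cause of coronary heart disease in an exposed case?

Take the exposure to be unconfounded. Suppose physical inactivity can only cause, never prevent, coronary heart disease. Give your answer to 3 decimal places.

Under exogeneity and monotonicity, PN = (RR − 1) / RR = 1 − 1/RR.
PN = (9.59 − 1) / 9.59 = 8.59 / 9.59 ≈ 0.8957

PN ≈ 0.896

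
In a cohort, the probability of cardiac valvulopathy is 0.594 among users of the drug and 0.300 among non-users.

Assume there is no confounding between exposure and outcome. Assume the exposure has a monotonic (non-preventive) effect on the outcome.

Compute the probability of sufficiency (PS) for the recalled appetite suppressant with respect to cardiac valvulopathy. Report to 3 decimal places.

Let p₁ = 0.594, p₀ = 0.3.
Under exogeneity and monotonicity, PS = (p₁ − p₀) / (1 − p₀).
PS = (0.594 − 0.3) / (1 − 0.3) = 0.294 / 0.7 ≈ 0.4200

PS ≈ 0.420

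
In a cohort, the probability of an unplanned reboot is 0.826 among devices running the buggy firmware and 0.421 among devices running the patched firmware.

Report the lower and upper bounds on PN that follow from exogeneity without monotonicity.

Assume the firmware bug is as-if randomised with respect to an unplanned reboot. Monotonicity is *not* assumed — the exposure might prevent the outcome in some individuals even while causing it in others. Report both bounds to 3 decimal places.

Let p₁ = 0.826, p₀ = 0.421.
Under exogeneity alone the bounds on PN are max{0,(p₁−p₀)/p₁} ≤ PN ≤ min{1,(1−p₀)/p₁}.
  lower = (p₁ − p₀)/p₁ = 0.405 / 0.826 ≈ 0.4903
  upper = min{1, (1 − p₀)/p₁} = 0.579 / 0.826 ≈ 0.7010

0.490 ≤ PN ≤ 0.701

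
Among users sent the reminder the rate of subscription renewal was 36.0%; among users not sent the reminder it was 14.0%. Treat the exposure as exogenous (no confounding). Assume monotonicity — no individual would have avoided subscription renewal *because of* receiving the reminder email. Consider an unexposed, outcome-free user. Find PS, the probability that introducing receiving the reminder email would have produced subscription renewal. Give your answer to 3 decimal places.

PS ≈ 0.256

p₁ = 0.36, p₀ = 0.14.
Under exogeneity and monotonicity, PS = (p₁ − p₀) / (1 − p₀).
PS = (0.36 − 0.14) / (1 − 0.14) = 0.22 / 0.86 ≈ 0.2558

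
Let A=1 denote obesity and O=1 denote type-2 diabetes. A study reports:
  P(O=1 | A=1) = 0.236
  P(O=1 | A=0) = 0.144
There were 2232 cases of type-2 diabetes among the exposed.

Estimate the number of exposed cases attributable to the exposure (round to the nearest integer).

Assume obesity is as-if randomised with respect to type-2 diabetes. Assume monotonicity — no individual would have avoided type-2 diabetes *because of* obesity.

about 870 cases

Let p₁ = 0.236, p₀ = 0.144.
PN = (p₁ − p₀)/p₁ = (0.236 − 0.144) / 0.236 ≈ 0.38983.
Attributable cases ≈ PN × (exposed cases) = 0.38983 × 2232 ≈ 870.10.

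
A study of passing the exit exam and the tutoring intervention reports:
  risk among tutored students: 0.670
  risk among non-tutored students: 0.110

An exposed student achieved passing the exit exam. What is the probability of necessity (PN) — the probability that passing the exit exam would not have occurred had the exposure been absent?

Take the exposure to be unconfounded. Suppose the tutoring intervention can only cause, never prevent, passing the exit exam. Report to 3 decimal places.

PN ≈ 0.836

Let p₁ = 0.67, p₀ = 0.11.
Under exogeneity and monotonicity, PN = (p₁ − p₀) / p₁.
PN = (0.67 − 0.11) / 0.67 = 0.56 / 0.67 ≈ 0.8358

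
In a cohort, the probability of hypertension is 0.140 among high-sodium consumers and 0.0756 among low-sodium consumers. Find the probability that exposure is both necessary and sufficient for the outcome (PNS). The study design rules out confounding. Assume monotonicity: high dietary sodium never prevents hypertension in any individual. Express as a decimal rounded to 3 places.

PNS ≈ 0.064

Let p₁ = 0.14, p₀ = 0.0756.
Under exogeneity and monotonicity, PNS = p₁ − p₀.
PNS = 0.14 − 0.0756 = 0.0644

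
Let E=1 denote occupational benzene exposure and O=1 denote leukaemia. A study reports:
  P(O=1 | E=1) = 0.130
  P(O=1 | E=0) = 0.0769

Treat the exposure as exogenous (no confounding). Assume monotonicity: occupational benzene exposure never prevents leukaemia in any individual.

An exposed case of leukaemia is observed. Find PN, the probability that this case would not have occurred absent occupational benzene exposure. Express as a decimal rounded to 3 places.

PN ≈ 0.408

Let p₁ = 0.13, p₀ = 0.0769.
Under exogeneity and monotonicity, PN = (p₁ − p₀) / p₁.
PN = (0.13 − 0.0769) / 0.13 = 0.0531 / 0.13 ≈ 0.4085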